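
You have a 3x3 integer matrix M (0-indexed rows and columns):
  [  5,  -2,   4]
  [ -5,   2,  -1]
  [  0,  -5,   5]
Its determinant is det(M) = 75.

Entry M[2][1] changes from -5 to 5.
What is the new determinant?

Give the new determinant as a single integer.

Answer: -75

Derivation:
det is linear in row 2: changing M[2][1] by delta changes det by delta * cofactor(2,1).
Cofactor C_21 = (-1)^(2+1) * minor(2,1) = -15
Entry delta = 5 - -5 = 10
Det delta = 10 * -15 = -150
New det = 75 + -150 = -75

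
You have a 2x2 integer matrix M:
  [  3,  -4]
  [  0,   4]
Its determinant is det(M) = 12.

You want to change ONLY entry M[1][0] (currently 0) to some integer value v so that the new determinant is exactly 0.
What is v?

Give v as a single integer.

Answer: -3

Derivation:
det is linear in entry M[1][0]: det = old_det + (v - 0) * C_10
Cofactor C_10 = 4
Want det = 0: 12 + (v - 0) * 4 = 0
  (v - 0) = -12 / 4 = -3
  v = 0 + (-3) = -3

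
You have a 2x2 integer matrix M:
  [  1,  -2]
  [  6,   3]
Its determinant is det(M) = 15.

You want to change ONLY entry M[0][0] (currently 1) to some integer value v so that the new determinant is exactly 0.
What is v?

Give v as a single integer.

det is linear in entry M[0][0]: det = old_det + (v - 1) * C_00
Cofactor C_00 = 3
Want det = 0: 15 + (v - 1) * 3 = 0
  (v - 1) = -15 / 3 = -5
  v = 1 + (-5) = -4

Answer: -4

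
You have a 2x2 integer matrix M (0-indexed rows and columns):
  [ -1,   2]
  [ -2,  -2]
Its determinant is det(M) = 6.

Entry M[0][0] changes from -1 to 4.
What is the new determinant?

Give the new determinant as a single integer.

Answer: -4

Derivation:
det is linear in row 0: changing M[0][0] by delta changes det by delta * cofactor(0,0).
Cofactor C_00 = (-1)^(0+0) * minor(0,0) = -2
Entry delta = 4 - -1 = 5
Det delta = 5 * -2 = -10
New det = 6 + -10 = -4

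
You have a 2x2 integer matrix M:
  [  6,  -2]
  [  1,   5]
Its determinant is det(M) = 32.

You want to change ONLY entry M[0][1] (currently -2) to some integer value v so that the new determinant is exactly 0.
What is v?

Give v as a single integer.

det is linear in entry M[0][1]: det = old_det + (v - -2) * C_01
Cofactor C_01 = -1
Want det = 0: 32 + (v - -2) * -1 = 0
  (v - -2) = -32 / -1 = 32
  v = -2 + (32) = 30

Answer: 30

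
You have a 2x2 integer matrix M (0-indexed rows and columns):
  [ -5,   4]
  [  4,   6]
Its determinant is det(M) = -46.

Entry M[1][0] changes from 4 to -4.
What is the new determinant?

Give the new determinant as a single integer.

Answer: -14

Derivation:
det is linear in row 1: changing M[1][0] by delta changes det by delta * cofactor(1,0).
Cofactor C_10 = (-1)^(1+0) * minor(1,0) = -4
Entry delta = -4 - 4 = -8
Det delta = -8 * -4 = 32
New det = -46 + 32 = -14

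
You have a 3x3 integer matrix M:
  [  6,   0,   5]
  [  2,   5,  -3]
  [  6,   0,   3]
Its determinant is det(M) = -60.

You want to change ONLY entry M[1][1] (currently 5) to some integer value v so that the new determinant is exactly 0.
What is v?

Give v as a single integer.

det is linear in entry M[1][1]: det = old_det + (v - 5) * C_11
Cofactor C_11 = -12
Want det = 0: -60 + (v - 5) * -12 = 0
  (v - 5) = 60 / -12 = -5
  v = 5 + (-5) = 0

Answer: 0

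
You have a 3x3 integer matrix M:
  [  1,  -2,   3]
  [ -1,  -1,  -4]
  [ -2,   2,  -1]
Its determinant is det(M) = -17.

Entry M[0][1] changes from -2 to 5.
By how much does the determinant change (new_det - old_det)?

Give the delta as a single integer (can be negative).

Cofactor C_01 = 7
Entry delta = 5 - -2 = 7
Det delta = entry_delta * cofactor = 7 * 7 = 49

Answer: 49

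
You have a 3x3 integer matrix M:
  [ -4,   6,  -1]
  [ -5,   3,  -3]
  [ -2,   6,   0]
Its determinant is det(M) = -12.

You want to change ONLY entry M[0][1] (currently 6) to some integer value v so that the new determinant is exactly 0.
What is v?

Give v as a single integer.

det is linear in entry M[0][1]: det = old_det + (v - 6) * C_01
Cofactor C_01 = 6
Want det = 0: -12 + (v - 6) * 6 = 0
  (v - 6) = 12 / 6 = 2
  v = 6 + (2) = 8

Answer: 8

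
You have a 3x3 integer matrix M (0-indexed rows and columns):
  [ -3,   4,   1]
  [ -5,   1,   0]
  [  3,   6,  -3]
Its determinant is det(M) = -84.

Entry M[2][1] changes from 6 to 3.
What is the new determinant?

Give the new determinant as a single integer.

Answer: -69

Derivation:
det is linear in row 2: changing M[2][1] by delta changes det by delta * cofactor(2,1).
Cofactor C_21 = (-1)^(2+1) * minor(2,1) = -5
Entry delta = 3 - 6 = -3
Det delta = -3 * -5 = 15
New det = -84 + 15 = -69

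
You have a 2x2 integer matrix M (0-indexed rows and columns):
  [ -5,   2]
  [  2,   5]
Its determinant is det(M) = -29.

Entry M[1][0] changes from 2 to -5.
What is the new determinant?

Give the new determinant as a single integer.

Answer: -15

Derivation:
det is linear in row 1: changing M[1][0] by delta changes det by delta * cofactor(1,0).
Cofactor C_10 = (-1)^(1+0) * minor(1,0) = -2
Entry delta = -5 - 2 = -7
Det delta = -7 * -2 = 14
New det = -29 + 14 = -15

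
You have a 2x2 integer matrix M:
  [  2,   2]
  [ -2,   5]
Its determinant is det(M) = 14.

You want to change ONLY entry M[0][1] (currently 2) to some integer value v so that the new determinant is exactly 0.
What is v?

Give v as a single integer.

Answer: -5

Derivation:
det is linear in entry M[0][1]: det = old_det + (v - 2) * C_01
Cofactor C_01 = 2
Want det = 0: 14 + (v - 2) * 2 = 0
  (v - 2) = -14 / 2 = -7
  v = 2 + (-7) = -5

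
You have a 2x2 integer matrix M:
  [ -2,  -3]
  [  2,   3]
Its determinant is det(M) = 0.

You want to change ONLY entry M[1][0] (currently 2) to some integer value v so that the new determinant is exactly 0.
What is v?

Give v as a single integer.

det is linear in entry M[1][0]: det = old_det + (v - 2) * C_10
Cofactor C_10 = 3
Want det = 0: 0 + (v - 2) * 3 = 0
  (v - 2) = 0 / 3 = 0
  v = 2 + (0) = 2

Answer: 2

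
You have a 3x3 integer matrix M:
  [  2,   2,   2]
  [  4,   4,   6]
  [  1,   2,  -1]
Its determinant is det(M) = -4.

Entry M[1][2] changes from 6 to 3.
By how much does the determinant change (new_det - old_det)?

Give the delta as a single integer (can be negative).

Answer: 6

Derivation:
Cofactor C_12 = -2
Entry delta = 3 - 6 = -3
Det delta = entry_delta * cofactor = -3 * -2 = 6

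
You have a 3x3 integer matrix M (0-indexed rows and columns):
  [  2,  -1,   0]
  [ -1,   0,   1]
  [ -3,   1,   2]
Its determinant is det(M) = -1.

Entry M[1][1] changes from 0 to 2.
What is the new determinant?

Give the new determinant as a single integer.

Answer: 7

Derivation:
det is linear in row 1: changing M[1][1] by delta changes det by delta * cofactor(1,1).
Cofactor C_11 = (-1)^(1+1) * minor(1,1) = 4
Entry delta = 2 - 0 = 2
Det delta = 2 * 4 = 8
New det = -1 + 8 = 7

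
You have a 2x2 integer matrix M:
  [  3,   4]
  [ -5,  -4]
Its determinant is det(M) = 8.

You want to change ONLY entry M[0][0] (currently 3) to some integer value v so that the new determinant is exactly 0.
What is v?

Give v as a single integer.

Answer: 5

Derivation:
det is linear in entry M[0][0]: det = old_det + (v - 3) * C_00
Cofactor C_00 = -4
Want det = 0: 8 + (v - 3) * -4 = 0
  (v - 3) = -8 / -4 = 2
  v = 3 + (2) = 5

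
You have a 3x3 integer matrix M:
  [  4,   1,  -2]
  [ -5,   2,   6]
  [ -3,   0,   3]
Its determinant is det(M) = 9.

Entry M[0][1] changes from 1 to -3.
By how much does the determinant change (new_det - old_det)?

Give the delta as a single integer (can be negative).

Answer: 12

Derivation:
Cofactor C_01 = -3
Entry delta = -3 - 1 = -4
Det delta = entry_delta * cofactor = -4 * -3 = 12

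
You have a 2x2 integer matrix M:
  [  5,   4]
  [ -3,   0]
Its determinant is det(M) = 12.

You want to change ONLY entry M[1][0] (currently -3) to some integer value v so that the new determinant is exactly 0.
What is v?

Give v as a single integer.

Answer: 0

Derivation:
det is linear in entry M[1][0]: det = old_det + (v - -3) * C_10
Cofactor C_10 = -4
Want det = 0: 12 + (v - -3) * -4 = 0
  (v - -3) = -12 / -4 = 3
  v = -3 + (3) = 0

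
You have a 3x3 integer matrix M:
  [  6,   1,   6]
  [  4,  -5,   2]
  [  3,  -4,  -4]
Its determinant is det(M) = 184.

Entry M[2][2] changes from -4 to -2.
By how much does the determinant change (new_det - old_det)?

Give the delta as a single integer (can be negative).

Answer: -68

Derivation:
Cofactor C_22 = -34
Entry delta = -2 - -4 = 2
Det delta = entry_delta * cofactor = 2 * -34 = -68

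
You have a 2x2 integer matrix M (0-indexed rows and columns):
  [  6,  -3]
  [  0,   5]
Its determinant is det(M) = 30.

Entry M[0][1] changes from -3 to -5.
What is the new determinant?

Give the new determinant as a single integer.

det is linear in row 0: changing M[0][1] by delta changes det by delta * cofactor(0,1).
Cofactor C_01 = (-1)^(0+1) * minor(0,1) = 0
Entry delta = -5 - -3 = -2
Det delta = -2 * 0 = 0
New det = 30 + 0 = 30

Answer: 30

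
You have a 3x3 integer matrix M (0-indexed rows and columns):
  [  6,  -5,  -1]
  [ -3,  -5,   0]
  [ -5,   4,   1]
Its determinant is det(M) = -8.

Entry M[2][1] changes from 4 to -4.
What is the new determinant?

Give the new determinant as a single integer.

det is linear in row 2: changing M[2][1] by delta changes det by delta * cofactor(2,1).
Cofactor C_21 = (-1)^(2+1) * minor(2,1) = 3
Entry delta = -4 - 4 = -8
Det delta = -8 * 3 = -24
New det = -8 + -24 = -32

Answer: -32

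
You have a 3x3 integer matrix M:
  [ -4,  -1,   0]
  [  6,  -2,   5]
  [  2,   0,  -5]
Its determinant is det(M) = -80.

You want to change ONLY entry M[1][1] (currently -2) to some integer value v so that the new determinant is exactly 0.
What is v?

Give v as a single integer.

Answer: 2

Derivation:
det is linear in entry M[1][1]: det = old_det + (v - -2) * C_11
Cofactor C_11 = 20
Want det = 0: -80 + (v - -2) * 20 = 0
  (v - -2) = 80 / 20 = 4
  v = -2 + (4) = 2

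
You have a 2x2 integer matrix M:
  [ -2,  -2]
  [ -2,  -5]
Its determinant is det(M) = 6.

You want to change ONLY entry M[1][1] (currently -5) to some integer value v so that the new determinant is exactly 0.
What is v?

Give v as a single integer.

det is linear in entry M[1][1]: det = old_det + (v - -5) * C_11
Cofactor C_11 = -2
Want det = 0: 6 + (v - -5) * -2 = 0
  (v - -5) = -6 / -2 = 3
  v = -5 + (3) = -2

Answer: -2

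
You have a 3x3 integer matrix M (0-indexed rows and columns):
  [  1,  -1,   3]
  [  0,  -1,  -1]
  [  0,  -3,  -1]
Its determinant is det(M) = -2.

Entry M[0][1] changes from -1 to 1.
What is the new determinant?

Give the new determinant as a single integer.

det is linear in row 0: changing M[0][1] by delta changes det by delta * cofactor(0,1).
Cofactor C_01 = (-1)^(0+1) * minor(0,1) = 0
Entry delta = 1 - -1 = 2
Det delta = 2 * 0 = 0
New det = -2 + 0 = -2

Answer: -2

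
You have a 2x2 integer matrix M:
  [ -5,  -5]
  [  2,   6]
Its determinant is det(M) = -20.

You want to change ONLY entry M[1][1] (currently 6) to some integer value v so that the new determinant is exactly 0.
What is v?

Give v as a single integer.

det is linear in entry M[1][1]: det = old_det + (v - 6) * C_11
Cofactor C_11 = -5
Want det = 0: -20 + (v - 6) * -5 = 0
  (v - 6) = 20 / -5 = -4
  v = 6 + (-4) = 2

Answer: 2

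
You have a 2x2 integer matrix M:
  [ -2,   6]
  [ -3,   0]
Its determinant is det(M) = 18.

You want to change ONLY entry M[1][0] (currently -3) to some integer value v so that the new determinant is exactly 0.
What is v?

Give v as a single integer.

det is linear in entry M[1][0]: det = old_det + (v - -3) * C_10
Cofactor C_10 = -6
Want det = 0: 18 + (v - -3) * -6 = 0
  (v - -3) = -18 / -6 = 3
  v = -3 + (3) = 0

Answer: 0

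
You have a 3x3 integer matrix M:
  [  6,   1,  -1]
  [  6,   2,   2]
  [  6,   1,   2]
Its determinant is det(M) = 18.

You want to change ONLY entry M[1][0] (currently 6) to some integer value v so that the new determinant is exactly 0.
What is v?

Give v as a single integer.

Answer: 12

Derivation:
det is linear in entry M[1][0]: det = old_det + (v - 6) * C_10
Cofactor C_10 = -3
Want det = 0: 18 + (v - 6) * -3 = 0
  (v - 6) = -18 / -3 = 6
  v = 6 + (6) = 12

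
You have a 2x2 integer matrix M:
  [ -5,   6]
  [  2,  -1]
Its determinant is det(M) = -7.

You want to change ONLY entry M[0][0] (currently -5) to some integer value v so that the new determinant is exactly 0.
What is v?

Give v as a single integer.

det is linear in entry M[0][0]: det = old_det + (v - -5) * C_00
Cofactor C_00 = -1
Want det = 0: -7 + (v - -5) * -1 = 0
  (v - -5) = 7 / -1 = -7
  v = -5 + (-7) = -12

Answer: -12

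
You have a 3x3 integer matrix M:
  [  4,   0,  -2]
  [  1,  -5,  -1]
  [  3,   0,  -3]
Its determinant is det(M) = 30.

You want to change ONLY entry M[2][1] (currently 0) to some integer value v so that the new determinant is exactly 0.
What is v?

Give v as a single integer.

Answer: -15

Derivation:
det is linear in entry M[2][1]: det = old_det + (v - 0) * C_21
Cofactor C_21 = 2
Want det = 0: 30 + (v - 0) * 2 = 0
  (v - 0) = -30 / 2 = -15
  v = 0 + (-15) = -15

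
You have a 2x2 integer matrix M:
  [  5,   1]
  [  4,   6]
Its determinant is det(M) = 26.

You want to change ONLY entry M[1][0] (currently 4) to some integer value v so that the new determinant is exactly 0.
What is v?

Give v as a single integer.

det is linear in entry M[1][0]: det = old_det + (v - 4) * C_10
Cofactor C_10 = -1
Want det = 0: 26 + (v - 4) * -1 = 0
  (v - 4) = -26 / -1 = 26
  v = 4 + (26) = 30

Answer: 30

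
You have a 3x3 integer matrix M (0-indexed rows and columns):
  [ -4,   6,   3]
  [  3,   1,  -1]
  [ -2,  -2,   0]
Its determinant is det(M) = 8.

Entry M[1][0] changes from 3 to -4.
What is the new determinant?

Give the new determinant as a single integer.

Answer: 50

Derivation:
det is linear in row 1: changing M[1][0] by delta changes det by delta * cofactor(1,0).
Cofactor C_10 = (-1)^(1+0) * minor(1,0) = -6
Entry delta = -4 - 3 = -7
Det delta = -7 * -6 = 42
New det = 8 + 42 = 50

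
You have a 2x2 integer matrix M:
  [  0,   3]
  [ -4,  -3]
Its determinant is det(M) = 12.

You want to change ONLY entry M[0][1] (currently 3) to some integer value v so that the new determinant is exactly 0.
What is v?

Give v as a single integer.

Answer: 0

Derivation:
det is linear in entry M[0][1]: det = old_det + (v - 3) * C_01
Cofactor C_01 = 4
Want det = 0: 12 + (v - 3) * 4 = 0
  (v - 3) = -12 / 4 = -3
  v = 3 + (-3) = 0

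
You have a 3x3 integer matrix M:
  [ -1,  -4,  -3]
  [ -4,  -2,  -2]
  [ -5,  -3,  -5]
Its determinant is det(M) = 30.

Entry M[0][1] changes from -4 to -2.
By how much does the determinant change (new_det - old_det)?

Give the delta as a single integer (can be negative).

Cofactor C_01 = -10
Entry delta = -2 - -4 = 2
Det delta = entry_delta * cofactor = 2 * -10 = -20

Answer: -20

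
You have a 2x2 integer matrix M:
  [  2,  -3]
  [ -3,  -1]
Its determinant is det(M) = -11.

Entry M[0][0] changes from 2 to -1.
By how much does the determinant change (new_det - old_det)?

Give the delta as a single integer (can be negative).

Cofactor C_00 = -1
Entry delta = -1 - 2 = -3
Det delta = entry_delta * cofactor = -3 * -1 = 3

Answer: 3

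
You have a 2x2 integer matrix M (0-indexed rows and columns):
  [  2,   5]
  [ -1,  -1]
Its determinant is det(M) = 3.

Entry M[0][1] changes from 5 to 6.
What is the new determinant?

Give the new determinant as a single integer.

det is linear in row 0: changing M[0][1] by delta changes det by delta * cofactor(0,1).
Cofactor C_01 = (-1)^(0+1) * minor(0,1) = 1
Entry delta = 6 - 5 = 1
Det delta = 1 * 1 = 1
New det = 3 + 1 = 4

Answer: 4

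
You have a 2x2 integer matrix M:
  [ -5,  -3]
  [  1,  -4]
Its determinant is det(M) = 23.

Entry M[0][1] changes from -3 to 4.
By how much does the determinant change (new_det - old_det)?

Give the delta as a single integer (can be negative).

Answer: -7

Derivation:
Cofactor C_01 = -1
Entry delta = 4 - -3 = 7
Det delta = entry_delta * cofactor = 7 * -1 = -7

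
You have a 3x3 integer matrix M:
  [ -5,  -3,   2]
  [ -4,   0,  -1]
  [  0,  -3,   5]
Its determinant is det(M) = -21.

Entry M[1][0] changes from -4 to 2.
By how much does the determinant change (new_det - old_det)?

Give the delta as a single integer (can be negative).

Answer: 54

Derivation:
Cofactor C_10 = 9
Entry delta = 2 - -4 = 6
Det delta = entry_delta * cofactor = 6 * 9 = 54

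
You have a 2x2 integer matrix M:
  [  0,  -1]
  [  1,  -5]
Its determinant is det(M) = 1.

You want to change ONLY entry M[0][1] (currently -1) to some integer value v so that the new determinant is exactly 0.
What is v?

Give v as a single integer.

Answer: 0

Derivation:
det is linear in entry M[0][1]: det = old_det + (v - -1) * C_01
Cofactor C_01 = -1
Want det = 0: 1 + (v - -1) * -1 = 0
  (v - -1) = -1 / -1 = 1
  v = -1 + (1) = 0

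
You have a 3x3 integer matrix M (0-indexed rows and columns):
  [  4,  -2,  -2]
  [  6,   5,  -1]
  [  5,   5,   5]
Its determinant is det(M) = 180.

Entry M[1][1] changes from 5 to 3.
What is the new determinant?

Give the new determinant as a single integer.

Answer: 120

Derivation:
det is linear in row 1: changing M[1][1] by delta changes det by delta * cofactor(1,1).
Cofactor C_11 = (-1)^(1+1) * minor(1,1) = 30
Entry delta = 3 - 5 = -2
Det delta = -2 * 30 = -60
New det = 180 + -60 = 120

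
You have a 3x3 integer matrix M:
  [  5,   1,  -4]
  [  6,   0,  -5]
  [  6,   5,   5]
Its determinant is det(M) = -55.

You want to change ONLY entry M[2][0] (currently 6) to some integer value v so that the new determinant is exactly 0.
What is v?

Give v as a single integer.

det is linear in entry M[2][0]: det = old_det + (v - 6) * C_20
Cofactor C_20 = -5
Want det = 0: -55 + (v - 6) * -5 = 0
  (v - 6) = 55 / -5 = -11
  v = 6 + (-11) = -5

Answer: -5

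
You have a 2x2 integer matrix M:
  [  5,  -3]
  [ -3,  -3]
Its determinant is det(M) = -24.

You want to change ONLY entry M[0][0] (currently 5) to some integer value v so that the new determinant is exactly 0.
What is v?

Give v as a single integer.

Answer: -3

Derivation:
det is linear in entry M[0][0]: det = old_det + (v - 5) * C_00
Cofactor C_00 = -3
Want det = 0: -24 + (v - 5) * -3 = 0
  (v - 5) = 24 / -3 = -8
  v = 5 + (-8) = -3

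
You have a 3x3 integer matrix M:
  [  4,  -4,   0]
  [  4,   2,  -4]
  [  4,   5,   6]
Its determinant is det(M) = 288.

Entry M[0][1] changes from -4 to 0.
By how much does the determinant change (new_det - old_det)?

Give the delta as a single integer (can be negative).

Answer: -160

Derivation:
Cofactor C_01 = -40
Entry delta = 0 - -4 = 4
Det delta = entry_delta * cofactor = 4 * -40 = -160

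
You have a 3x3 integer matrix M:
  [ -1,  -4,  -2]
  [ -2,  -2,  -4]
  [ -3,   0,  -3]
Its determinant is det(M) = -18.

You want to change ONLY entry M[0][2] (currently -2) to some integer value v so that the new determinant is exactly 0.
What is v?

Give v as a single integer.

det is linear in entry M[0][2]: det = old_det + (v - -2) * C_02
Cofactor C_02 = -6
Want det = 0: -18 + (v - -2) * -6 = 0
  (v - -2) = 18 / -6 = -3
  v = -2 + (-3) = -5

Answer: -5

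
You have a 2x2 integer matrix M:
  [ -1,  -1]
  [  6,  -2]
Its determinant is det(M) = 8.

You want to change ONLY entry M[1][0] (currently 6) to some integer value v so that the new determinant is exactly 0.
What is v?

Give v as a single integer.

det is linear in entry M[1][0]: det = old_det + (v - 6) * C_10
Cofactor C_10 = 1
Want det = 0: 8 + (v - 6) * 1 = 0
  (v - 6) = -8 / 1 = -8
  v = 6 + (-8) = -2

Answer: -2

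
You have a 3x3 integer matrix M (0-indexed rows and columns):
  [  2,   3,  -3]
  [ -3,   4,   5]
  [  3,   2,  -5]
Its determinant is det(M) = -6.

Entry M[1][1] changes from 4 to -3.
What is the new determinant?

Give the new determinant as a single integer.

det is linear in row 1: changing M[1][1] by delta changes det by delta * cofactor(1,1).
Cofactor C_11 = (-1)^(1+1) * minor(1,1) = -1
Entry delta = -3 - 4 = -7
Det delta = -7 * -1 = 7
New det = -6 + 7 = 1

Answer: 1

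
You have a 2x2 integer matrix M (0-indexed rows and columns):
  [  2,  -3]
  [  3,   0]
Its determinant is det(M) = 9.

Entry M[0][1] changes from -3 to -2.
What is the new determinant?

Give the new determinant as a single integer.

det is linear in row 0: changing M[0][1] by delta changes det by delta * cofactor(0,1).
Cofactor C_01 = (-1)^(0+1) * minor(0,1) = -3
Entry delta = -2 - -3 = 1
Det delta = 1 * -3 = -3
New det = 9 + -3 = 6

Answer: 6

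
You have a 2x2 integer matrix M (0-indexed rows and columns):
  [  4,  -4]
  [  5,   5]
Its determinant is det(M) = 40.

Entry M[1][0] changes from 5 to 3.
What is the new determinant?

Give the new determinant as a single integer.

det is linear in row 1: changing M[1][0] by delta changes det by delta * cofactor(1,0).
Cofactor C_10 = (-1)^(1+0) * minor(1,0) = 4
Entry delta = 3 - 5 = -2
Det delta = -2 * 4 = -8
New det = 40 + -8 = 32

Answer: 32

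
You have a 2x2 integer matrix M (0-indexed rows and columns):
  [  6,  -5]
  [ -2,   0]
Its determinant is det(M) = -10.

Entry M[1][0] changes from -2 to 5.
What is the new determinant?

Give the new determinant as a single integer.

det is linear in row 1: changing M[1][0] by delta changes det by delta * cofactor(1,0).
Cofactor C_10 = (-1)^(1+0) * minor(1,0) = 5
Entry delta = 5 - -2 = 7
Det delta = 7 * 5 = 35
New det = -10 + 35 = 25

Answer: 25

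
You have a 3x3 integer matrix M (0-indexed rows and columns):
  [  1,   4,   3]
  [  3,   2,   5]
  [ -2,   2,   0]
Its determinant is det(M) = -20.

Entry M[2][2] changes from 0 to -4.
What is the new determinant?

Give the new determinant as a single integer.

Answer: 20

Derivation:
det is linear in row 2: changing M[2][2] by delta changes det by delta * cofactor(2,2).
Cofactor C_22 = (-1)^(2+2) * minor(2,2) = -10
Entry delta = -4 - 0 = -4
Det delta = -4 * -10 = 40
New det = -20 + 40 = 20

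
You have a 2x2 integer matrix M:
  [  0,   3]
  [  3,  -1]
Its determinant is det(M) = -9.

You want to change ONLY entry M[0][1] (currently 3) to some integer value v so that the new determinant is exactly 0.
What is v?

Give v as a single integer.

Answer: 0

Derivation:
det is linear in entry M[0][1]: det = old_det + (v - 3) * C_01
Cofactor C_01 = -3
Want det = 0: -9 + (v - 3) * -3 = 0
  (v - 3) = 9 / -3 = -3
  v = 3 + (-3) = 0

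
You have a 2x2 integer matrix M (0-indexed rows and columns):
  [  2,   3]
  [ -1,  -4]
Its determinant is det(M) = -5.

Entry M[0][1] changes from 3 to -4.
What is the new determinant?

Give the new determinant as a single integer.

det is linear in row 0: changing M[0][1] by delta changes det by delta * cofactor(0,1).
Cofactor C_01 = (-1)^(0+1) * minor(0,1) = 1
Entry delta = -4 - 3 = -7
Det delta = -7 * 1 = -7
New det = -5 + -7 = -12

Answer: -12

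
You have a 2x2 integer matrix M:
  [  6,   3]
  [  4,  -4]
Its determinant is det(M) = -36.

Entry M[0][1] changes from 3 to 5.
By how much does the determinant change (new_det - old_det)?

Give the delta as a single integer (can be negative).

Answer: -8

Derivation:
Cofactor C_01 = -4
Entry delta = 5 - 3 = 2
Det delta = entry_delta * cofactor = 2 * -4 = -8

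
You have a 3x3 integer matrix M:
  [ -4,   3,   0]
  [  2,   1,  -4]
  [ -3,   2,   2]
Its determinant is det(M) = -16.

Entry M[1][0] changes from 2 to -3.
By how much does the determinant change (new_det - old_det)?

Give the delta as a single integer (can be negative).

Cofactor C_10 = -6
Entry delta = -3 - 2 = -5
Det delta = entry_delta * cofactor = -5 * -6 = 30

Answer: 30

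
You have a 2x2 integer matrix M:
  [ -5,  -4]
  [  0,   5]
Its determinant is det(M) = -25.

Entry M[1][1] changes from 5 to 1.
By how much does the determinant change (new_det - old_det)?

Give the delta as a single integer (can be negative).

Answer: 20

Derivation:
Cofactor C_11 = -5
Entry delta = 1 - 5 = -4
Det delta = entry_delta * cofactor = -4 * -5 = 20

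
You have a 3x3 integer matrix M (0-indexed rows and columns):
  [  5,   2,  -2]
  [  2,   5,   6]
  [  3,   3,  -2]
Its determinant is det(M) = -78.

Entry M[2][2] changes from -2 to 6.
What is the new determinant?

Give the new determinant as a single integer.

Answer: 90

Derivation:
det is linear in row 2: changing M[2][2] by delta changes det by delta * cofactor(2,2).
Cofactor C_22 = (-1)^(2+2) * minor(2,2) = 21
Entry delta = 6 - -2 = 8
Det delta = 8 * 21 = 168
New det = -78 + 168 = 90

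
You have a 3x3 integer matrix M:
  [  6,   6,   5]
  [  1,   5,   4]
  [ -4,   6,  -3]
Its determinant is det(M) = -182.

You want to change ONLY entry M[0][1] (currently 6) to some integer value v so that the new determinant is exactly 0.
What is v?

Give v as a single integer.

det is linear in entry M[0][1]: det = old_det + (v - 6) * C_01
Cofactor C_01 = -13
Want det = 0: -182 + (v - 6) * -13 = 0
  (v - 6) = 182 / -13 = -14
  v = 6 + (-14) = -8

Answer: -8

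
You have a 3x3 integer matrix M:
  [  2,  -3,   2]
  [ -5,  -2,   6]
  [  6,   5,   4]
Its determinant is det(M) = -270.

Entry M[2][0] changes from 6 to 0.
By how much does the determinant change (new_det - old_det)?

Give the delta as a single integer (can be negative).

Answer: 84

Derivation:
Cofactor C_20 = -14
Entry delta = 0 - 6 = -6
Det delta = entry_delta * cofactor = -6 * -14 = 84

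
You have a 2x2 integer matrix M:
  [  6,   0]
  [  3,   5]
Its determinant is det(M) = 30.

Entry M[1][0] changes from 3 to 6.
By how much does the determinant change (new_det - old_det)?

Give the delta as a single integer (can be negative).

Cofactor C_10 = 0
Entry delta = 6 - 3 = 3
Det delta = entry_delta * cofactor = 3 * 0 = 0

Answer: 0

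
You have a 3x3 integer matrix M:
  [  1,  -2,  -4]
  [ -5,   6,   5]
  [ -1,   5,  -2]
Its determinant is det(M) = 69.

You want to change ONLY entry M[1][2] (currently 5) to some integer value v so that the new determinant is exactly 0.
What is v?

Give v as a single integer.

det is linear in entry M[1][2]: det = old_det + (v - 5) * C_12
Cofactor C_12 = -3
Want det = 0: 69 + (v - 5) * -3 = 0
  (v - 5) = -69 / -3 = 23
  v = 5 + (23) = 28

Answer: 28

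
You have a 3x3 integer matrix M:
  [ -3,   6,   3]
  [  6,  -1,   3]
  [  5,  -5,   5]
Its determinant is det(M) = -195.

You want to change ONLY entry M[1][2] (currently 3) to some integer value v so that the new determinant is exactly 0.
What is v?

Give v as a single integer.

det is linear in entry M[1][2]: det = old_det + (v - 3) * C_12
Cofactor C_12 = 15
Want det = 0: -195 + (v - 3) * 15 = 0
  (v - 3) = 195 / 15 = 13
  v = 3 + (13) = 16

Answer: 16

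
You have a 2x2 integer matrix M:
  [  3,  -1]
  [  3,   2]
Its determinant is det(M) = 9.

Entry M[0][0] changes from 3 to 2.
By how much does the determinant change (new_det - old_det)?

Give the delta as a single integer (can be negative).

Answer: -2

Derivation:
Cofactor C_00 = 2
Entry delta = 2 - 3 = -1
Det delta = entry_delta * cofactor = -1 * 2 = -2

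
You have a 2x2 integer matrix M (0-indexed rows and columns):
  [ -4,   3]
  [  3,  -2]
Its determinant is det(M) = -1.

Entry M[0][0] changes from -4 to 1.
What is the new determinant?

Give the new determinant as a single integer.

Answer: -11

Derivation:
det is linear in row 0: changing M[0][0] by delta changes det by delta * cofactor(0,0).
Cofactor C_00 = (-1)^(0+0) * minor(0,0) = -2
Entry delta = 1 - -4 = 5
Det delta = 5 * -2 = -10
New det = -1 + -10 = -11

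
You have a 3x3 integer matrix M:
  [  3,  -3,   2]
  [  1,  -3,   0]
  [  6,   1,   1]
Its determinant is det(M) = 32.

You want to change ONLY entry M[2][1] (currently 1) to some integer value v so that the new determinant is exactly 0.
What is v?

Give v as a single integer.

det is linear in entry M[2][1]: det = old_det + (v - 1) * C_21
Cofactor C_21 = 2
Want det = 0: 32 + (v - 1) * 2 = 0
  (v - 1) = -32 / 2 = -16
  v = 1 + (-16) = -15

Answer: -15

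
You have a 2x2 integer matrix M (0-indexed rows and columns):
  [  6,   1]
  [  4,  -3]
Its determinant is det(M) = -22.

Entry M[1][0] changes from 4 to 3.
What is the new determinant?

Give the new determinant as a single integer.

det is linear in row 1: changing M[1][0] by delta changes det by delta * cofactor(1,0).
Cofactor C_10 = (-1)^(1+0) * minor(1,0) = -1
Entry delta = 3 - 4 = -1
Det delta = -1 * -1 = 1
New det = -22 + 1 = -21

Answer: -21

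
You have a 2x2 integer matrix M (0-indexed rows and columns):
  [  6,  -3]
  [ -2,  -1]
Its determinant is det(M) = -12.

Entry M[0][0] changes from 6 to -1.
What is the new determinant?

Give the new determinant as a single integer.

Answer: -5

Derivation:
det is linear in row 0: changing M[0][0] by delta changes det by delta * cofactor(0,0).
Cofactor C_00 = (-1)^(0+0) * minor(0,0) = -1
Entry delta = -1 - 6 = -7
Det delta = -7 * -1 = 7
New det = -12 + 7 = -5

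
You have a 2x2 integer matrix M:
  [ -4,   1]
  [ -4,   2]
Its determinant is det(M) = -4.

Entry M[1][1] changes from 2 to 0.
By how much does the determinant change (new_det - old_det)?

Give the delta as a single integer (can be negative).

Answer: 8

Derivation:
Cofactor C_11 = -4
Entry delta = 0 - 2 = -2
Det delta = entry_delta * cofactor = -2 * -4 = 8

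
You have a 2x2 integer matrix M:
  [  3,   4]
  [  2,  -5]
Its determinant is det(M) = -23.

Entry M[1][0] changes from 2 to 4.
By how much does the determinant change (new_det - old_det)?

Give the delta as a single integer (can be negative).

Cofactor C_10 = -4
Entry delta = 4 - 2 = 2
Det delta = entry_delta * cofactor = 2 * -4 = -8

Answer: -8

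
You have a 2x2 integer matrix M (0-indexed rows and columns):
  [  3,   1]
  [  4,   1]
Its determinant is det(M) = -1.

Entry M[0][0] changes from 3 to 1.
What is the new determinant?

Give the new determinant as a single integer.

det is linear in row 0: changing M[0][0] by delta changes det by delta * cofactor(0,0).
Cofactor C_00 = (-1)^(0+0) * minor(0,0) = 1
Entry delta = 1 - 3 = -2
Det delta = -2 * 1 = -2
New det = -1 + -2 = -3

Answer: -3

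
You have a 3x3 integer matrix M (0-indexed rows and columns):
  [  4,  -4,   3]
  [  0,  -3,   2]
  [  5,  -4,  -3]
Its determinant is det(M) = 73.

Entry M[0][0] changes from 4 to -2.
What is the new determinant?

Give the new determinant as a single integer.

Answer: -29

Derivation:
det is linear in row 0: changing M[0][0] by delta changes det by delta * cofactor(0,0).
Cofactor C_00 = (-1)^(0+0) * minor(0,0) = 17
Entry delta = -2 - 4 = -6
Det delta = -6 * 17 = -102
New det = 73 + -102 = -29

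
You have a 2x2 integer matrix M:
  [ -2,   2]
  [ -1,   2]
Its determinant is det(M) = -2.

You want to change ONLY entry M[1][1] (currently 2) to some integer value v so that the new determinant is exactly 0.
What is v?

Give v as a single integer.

Answer: 1

Derivation:
det is linear in entry M[1][1]: det = old_det + (v - 2) * C_11
Cofactor C_11 = -2
Want det = 0: -2 + (v - 2) * -2 = 0
  (v - 2) = 2 / -2 = -1
  v = 2 + (-1) = 1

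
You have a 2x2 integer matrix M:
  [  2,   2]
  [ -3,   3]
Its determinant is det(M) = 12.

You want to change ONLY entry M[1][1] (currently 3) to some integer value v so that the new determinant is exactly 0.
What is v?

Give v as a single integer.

det is linear in entry M[1][1]: det = old_det + (v - 3) * C_11
Cofactor C_11 = 2
Want det = 0: 12 + (v - 3) * 2 = 0
  (v - 3) = -12 / 2 = -6
  v = 3 + (-6) = -3

Answer: -3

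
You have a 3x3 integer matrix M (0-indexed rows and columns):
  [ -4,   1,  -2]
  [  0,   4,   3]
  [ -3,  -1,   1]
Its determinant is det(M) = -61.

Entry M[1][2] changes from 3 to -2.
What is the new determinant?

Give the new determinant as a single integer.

Answer: -26

Derivation:
det is linear in row 1: changing M[1][2] by delta changes det by delta * cofactor(1,2).
Cofactor C_12 = (-1)^(1+2) * minor(1,2) = -7
Entry delta = -2 - 3 = -5
Det delta = -5 * -7 = 35
New det = -61 + 35 = -26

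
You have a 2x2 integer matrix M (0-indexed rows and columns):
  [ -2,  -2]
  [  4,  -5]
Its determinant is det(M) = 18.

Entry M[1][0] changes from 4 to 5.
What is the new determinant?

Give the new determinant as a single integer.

det is linear in row 1: changing M[1][0] by delta changes det by delta * cofactor(1,0).
Cofactor C_10 = (-1)^(1+0) * minor(1,0) = 2
Entry delta = 5 - 4 = 1
Det delta = 1 * 2 = 2
New det = 18 + 2 = 20

Answer: 20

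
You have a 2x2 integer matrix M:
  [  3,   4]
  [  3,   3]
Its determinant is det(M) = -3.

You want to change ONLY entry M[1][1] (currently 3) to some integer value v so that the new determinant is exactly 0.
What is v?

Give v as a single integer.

Answer: 4

Derivation:
det is linear in entry M[1][1]: det = old_det + (v - 3) * C_11
Cofactor C_11 = 3
Want det = 0: -3 + (v - 3) * 3 = 0
  (v - 3) = 3 / 3 = 1
  v = 3 + (1) = 4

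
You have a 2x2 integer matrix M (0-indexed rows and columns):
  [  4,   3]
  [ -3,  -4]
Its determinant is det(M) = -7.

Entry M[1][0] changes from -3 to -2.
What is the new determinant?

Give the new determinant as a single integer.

Answer: -10

Derivation:
det is linear in row 1: changing M[1][0] by delta changes det by delta * cofactor(1,0).
Cofactor C_10 = (-1)^(1+0) * minor(1,0) = -3
Entry delta = -2 - -3 = 1
Det delta = 1 * -3 = -3
New det = -7 + -3 = -10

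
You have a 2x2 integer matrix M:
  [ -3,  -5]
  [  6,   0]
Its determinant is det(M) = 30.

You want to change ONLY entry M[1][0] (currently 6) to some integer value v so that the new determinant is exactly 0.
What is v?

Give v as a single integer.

Answer: 0

Derivation:
det is linear in entry M[1][0]: det = old_det + (v - 6) * C_10
Cofactor C_10 = 5
Want det = 0: 30 + (v - 6) * 5 = 0
  (v - 6) = -30 / 5 = -6
  v = 6 + (-6) = 0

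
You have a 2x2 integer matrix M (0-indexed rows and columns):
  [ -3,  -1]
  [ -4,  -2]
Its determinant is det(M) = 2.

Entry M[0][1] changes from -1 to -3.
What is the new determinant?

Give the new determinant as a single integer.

Answer: -6

Derivation:
det is linear in row 0: changing M[0][1] by delta changes det by delta * cofactor(0,1).
Cofactor C_01 = (-1)^(0+1) * minor(0,1) = 4
Entry delta = -3 - -1 = -2
Det delta = -2 * 4 = -8
New det = 2 + -8 = -6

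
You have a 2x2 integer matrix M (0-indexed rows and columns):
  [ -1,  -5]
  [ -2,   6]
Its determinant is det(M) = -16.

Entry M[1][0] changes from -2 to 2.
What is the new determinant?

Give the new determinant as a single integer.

Answer: 4

Derivation:
det is linear in row 1: changing M[1][0] by delta changes det by delta * cofactor(1,0).
Cofactor C_10 = (-1)^(1+0) * minor(1,0) = 5
Entry delta = 2 - -2 = 4
Det delta = 4 * 5 = 20
New det = -16 + 20 = 4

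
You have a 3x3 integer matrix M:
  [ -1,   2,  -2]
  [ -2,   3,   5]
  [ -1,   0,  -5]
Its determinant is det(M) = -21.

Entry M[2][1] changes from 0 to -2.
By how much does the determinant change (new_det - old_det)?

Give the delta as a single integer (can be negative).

Cofactor C_21 = 9
Entry delta = -2 - 0 = -2
Det delta = entry_delta * cofactor = -2 * 9 = -18

Answer: -18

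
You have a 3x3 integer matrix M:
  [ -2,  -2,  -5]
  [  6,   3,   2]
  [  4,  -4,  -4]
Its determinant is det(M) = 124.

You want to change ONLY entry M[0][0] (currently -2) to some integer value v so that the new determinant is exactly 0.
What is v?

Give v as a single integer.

det is linear in entry M[0][0]: det = old_det + (v - -2) * C_00
Cofactor C_00 = -4
Want det = 0: 124 + (v - -2) * -4 = 0
  (v - -2) = -124 / -4 = 31
  v = -2 + (31) = 29

Answer: 29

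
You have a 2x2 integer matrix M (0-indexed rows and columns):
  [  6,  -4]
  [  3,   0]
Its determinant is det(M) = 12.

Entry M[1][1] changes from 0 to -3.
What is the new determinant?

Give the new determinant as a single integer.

Answer: -6

Derivation:
det is linear in row 1: changing M[1][1] by delta changes det by delta * cofactor(1,1).
Cofactor C_11 = (-1)^(1+1) * minor(1,1) = 6
Entry delta = -3 - 0 = -3
Det delta = -3 * 6 = -18
New det = 12 + -18 = -6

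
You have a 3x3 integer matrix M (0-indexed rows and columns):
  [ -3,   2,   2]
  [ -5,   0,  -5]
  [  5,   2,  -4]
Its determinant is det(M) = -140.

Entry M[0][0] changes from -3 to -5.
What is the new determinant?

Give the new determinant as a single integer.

det is linear in row 0: changing M[0][0] by delta changes det by delta * cofactor(0,0).
Cofactor C_00 = (-1)^(0+0) * minor(0,0) = 10
Entry delta = -5 - -3 = -2
Det delta = -2 * 10 = -20
New det = -140 + -20 = -160

Answer: -160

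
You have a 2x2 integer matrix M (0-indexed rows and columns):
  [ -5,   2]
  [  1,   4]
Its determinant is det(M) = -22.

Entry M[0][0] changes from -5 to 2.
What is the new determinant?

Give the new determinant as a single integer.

Answer: 6

Derivation:
det is linear in row 0: changing M[0][0] by delta changes det by delta * cofactor(0,0).
Cofactor C_00 = (-1)^(0+0) * minor(0,0) = 4
Entry delta = 2 - -5 = 7
Det delta = 7 * 4 = 28
New det = -22 + 28 = 6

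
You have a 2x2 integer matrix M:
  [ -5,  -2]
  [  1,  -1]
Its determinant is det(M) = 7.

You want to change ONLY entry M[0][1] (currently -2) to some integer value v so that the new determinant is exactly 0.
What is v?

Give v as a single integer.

det is linear in entry M[0][1]: det = old_det + (v - -2) * C_01
Cofactor C_01 = -1
Want det = 0: 7 + (v - -2) * -1 = 0
  (v - -2) = -7 / -1 = 7
  v = -2 + (7) = 5

Answer: 5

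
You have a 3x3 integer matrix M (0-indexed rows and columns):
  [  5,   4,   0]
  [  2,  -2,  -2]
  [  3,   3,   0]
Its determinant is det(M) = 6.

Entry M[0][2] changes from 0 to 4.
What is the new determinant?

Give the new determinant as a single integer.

det is linear in row 0: changing M[0][2] by delta changes det by delta * cofactor(0,2).
Cofactor C_02 = (-1)^(0+2) * minor(0,2) = 12
Entry delta = 4 - 0 = 4
Det delta = 4 * 12 = 48
New det = 6 + 48 = 54

Answer: 54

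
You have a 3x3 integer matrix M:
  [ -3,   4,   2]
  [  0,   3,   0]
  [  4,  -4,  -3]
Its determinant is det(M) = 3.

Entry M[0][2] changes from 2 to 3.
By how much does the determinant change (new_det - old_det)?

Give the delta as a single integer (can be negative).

Cofactor C_02 = -12
Entry delta = 3 - 2 = 1
Det delta = entry_delta * cofactor = 1 * -12 = -12

Answer: -12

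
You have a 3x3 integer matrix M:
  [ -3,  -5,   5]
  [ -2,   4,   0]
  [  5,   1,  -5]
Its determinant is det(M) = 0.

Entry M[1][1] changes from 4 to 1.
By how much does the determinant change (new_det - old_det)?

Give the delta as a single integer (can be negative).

Answer: 30

Derivation:
Cofactor C_11 = -10
Entry delta = 1 - 4 = -3
Det delta = entry_delta * cofactor = -3 * -10 = 30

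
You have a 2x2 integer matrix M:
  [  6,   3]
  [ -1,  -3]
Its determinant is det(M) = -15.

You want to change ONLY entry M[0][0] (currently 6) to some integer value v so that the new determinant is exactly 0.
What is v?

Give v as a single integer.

Answer: 1

Derivation:
det is linear in entry M[0][0]: det = old_det + (v - 6) * C_00
Cofactor C_00 = -3
Want det = 0: -15 + (v - 6) * -3 = 0
  (v - 6) = 15 / -3 = -5
  v = 6 + (-5) = 1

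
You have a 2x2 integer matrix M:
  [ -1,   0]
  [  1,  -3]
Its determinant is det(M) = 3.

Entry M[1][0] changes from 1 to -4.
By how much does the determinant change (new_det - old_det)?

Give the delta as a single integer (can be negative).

Cofactor C_10 = 0
Entry delta = -4 - 1 = -5
Det delta = entry_delta * cofactor = -5 * 0 = 0

Answer: 0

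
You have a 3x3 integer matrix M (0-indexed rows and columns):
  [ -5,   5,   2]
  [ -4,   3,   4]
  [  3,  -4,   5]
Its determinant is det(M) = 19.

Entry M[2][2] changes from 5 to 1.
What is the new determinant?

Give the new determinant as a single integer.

Answer: -1

Derivation:
det is linear in row 2: changing M[2][2] by delta changes det by delta * cofactor(2,2).
Cofactor C_22 = (-1)^(2+2) * minor(2,2) = 5
Entry delta = 1 - 5 = -4
Det delta = -4 * 5 = -20
New det = 19 + -20 = -1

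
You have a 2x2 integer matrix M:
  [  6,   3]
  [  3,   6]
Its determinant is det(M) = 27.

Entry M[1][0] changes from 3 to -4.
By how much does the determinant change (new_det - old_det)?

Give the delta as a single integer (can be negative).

Cofactor C_10 = -3
Entry delta = -4 - 3 = -7
Det delta = entry_delta * cofactor = -7 * -3 = 21

Answer: 21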